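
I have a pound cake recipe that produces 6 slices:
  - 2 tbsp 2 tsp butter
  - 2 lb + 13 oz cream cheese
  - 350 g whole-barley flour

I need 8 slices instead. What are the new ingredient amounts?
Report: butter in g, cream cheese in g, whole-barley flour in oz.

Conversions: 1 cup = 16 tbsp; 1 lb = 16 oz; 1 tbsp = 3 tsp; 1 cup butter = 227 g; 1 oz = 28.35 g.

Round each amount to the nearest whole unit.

butter: 50 g; cream cheese: 1701 g; whole-barley flour: 16 oz

Scaling factor: 8/6 = 4/3.
butter: (2 tbsp + 2 tsp = 8/3 tbsp) × 4/3 ÷ 16 tbsp/cup × 227 g/cup ≈ 50 g
cream cheese: (2 lb + 13 oz = 2.8125 lb) × 4/3 × 16 oz/lb × 28.35 g/oz = 1701 g
whole-barley flour: 350 g × 4/3 ÷ 28.35 g/oz ≈ 16 oz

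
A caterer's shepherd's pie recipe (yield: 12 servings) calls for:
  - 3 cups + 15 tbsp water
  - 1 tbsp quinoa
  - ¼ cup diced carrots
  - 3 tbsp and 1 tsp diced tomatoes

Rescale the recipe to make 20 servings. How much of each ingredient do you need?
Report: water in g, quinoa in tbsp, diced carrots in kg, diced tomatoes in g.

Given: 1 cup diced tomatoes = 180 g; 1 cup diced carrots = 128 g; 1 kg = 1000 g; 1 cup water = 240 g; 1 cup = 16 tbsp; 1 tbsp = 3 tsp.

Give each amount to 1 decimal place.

water: 1575.0 g; quinoa: 1.7 tbsp; diced carrots: 0.1 kg; diced tomatoes: 62.5 g

Scaling factor: 20/12 = 5/3.
water: (3 cup + 15 tbsp = 3.9375 cup) × 5/3 × 240 g/cup = 1575.0 g
quinoa: 1 tbsp × 5/3 ≈ 1.7 tbsp
diced carrots: 0.25 cup × 5/3 × 128 g/cup ÷ 1000 g/kg ≈ 0.1 kg
diced tomatoes: (3 tbsp + 1 tsp = 10/3 tbsp) × 5/3 ÷ 16 tbsp/cup × 180 g/cup = 62.5 g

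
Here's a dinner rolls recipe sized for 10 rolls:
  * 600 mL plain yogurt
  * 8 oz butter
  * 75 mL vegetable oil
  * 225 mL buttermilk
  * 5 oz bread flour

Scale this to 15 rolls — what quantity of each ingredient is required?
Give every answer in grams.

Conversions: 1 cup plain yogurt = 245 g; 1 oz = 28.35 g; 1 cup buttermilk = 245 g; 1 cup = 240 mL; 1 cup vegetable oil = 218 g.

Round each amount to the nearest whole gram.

Scaling factor: 15/10 = 3/2 = 1.5.
plain yogurt: 600 mL × 3/2 ÷ 240 mL/cup × 245 g/cup ≈ 919 g
butter: 8 oz × 3/2 × 28.35 g/oz ≈ 340 g
vegetable oil: 75 mL × 3/2 ÷ 240 mL/cup × 218 g/cup ≈ 102 g
buttermilk: 225 mL × 3/2 ÷ 240 mL/cup × 245 g/cup ≈ 345 g
bread flour: 5 oz × 3/2 × 28.35 g/oz ≈ 213 g

plain yogurt: 919 g; butter: 340 g; vegetable oil: 102 g; buttermilk: 345 g; bread flour: 213 g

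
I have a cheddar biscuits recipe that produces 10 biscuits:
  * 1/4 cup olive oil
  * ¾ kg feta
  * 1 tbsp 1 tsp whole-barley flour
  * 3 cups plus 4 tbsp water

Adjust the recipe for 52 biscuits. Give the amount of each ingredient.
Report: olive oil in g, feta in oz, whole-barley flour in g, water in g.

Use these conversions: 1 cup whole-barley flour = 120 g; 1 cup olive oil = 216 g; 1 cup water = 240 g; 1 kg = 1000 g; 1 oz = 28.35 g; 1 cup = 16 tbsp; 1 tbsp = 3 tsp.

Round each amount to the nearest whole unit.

Scaling factor: 52/10 = 26/5 = 5.2.
olive oil: 0.25 cup × 26/5 × 216 g/cup ≈ 281 g
feta: 0.75 kg × 26/5 × 1000 g/kg ÷ 28.35 g/oz ≈ 138 oz
whole-barley flour: (1 tbsp + 1 tsp = 4/3 tbsp) × 26/5 ÷ 16 tbsp/cup × 120 g/cup = 52 g
water: (3 cup + 4 tbsp = 3.25 cup) × 26/5 × 240 g/cup = 4056 g

olive oil: 281 g; feta: 138 oz; whole-barley flour: 52 g; water: 4056 g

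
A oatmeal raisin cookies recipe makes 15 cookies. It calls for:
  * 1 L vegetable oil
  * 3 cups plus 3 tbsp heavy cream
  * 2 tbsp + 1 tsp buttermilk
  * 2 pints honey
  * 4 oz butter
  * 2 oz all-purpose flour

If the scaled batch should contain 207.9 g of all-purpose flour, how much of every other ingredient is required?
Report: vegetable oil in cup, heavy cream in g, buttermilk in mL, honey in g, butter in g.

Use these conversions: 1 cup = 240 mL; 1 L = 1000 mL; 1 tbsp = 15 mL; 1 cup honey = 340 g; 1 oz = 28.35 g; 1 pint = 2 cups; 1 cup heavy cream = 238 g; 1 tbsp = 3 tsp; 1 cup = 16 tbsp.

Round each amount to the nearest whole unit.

vegetable oil: 15 cup; heavy cream: 2782 g; buttermilk: 128 mL; honey: 4987 g; butter: 416 g

The original recipe has 56.7 g of all-purpose flour, so the scaling factor is 207.9 ÷ 56.7 = 11/3.
vegetable oil: 1 L × 11/3 × 1000 mL/L ÷ 240 mL/cup ≈ 15 cup
heavy cream: (3 cup + 3 tbsp = 3.1875 cup) × 11/3 × 238 g/cup ≈ 2782 g
buttermilk: (2 tbsp + 1 tsp = 7/3 tbsp) × 11/3 × 15 mL/tbsp ≈ 128 mL
honey: 2 pint × 11/3 × 2 cup/pint × 340 g/cup ≈ 4987 g
butter: 4 oz × 11/3 × 28.35 g/oz ≈ 416 g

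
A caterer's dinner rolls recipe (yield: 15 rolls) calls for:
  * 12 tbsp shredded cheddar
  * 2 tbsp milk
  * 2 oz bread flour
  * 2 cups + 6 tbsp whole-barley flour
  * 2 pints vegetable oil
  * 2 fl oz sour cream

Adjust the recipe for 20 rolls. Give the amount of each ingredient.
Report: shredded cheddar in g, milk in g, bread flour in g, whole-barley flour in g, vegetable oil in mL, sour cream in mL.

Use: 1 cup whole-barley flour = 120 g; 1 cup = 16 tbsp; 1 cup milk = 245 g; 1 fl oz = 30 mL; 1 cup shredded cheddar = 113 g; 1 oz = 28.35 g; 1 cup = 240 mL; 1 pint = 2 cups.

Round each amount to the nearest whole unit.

shredded cheddar: 113 g; milk: 41 g; bread flour: 76 g; whole-barley flour: 380 g; vegetable oil: 1280 mL; sour cream: 80 mL

Scaling factor: 20/15 = 4/3.
shredded cheddar: 12 tbsp × 4/3 ÷ 16 tbsp/cup × 113 g/cup = 113 g
milk: 2 tbsp × 4/3 ÷ 16 tbsp/cup × 245 g/cup ≈ 41 g
bread flour: 2 oz × 4/3 × 28.35 g/oz ≈ 76 g
whole-barley flour: (2 cup + 6 tbsp = 2.375 cup) × 4/3 × 120 g/cup = 380 g
vegetable oil: 2 pint × 4/3 × 2 cup/pint × 240 mL/cup = 1280 mL
sour cream: 2 fl oz × 4/3 × 30 mL/fl oz = 80 mL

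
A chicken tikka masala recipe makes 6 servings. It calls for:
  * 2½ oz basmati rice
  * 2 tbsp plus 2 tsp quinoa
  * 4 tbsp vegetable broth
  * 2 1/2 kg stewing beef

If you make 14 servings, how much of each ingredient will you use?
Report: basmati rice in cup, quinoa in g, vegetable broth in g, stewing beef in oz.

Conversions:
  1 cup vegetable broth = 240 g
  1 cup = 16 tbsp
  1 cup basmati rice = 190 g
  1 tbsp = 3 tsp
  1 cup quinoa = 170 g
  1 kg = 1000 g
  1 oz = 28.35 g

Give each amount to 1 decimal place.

Scaling factor: 14/6 = 7/3.
basmati rice: 2.5 oz × 7/3 × 28.35 g/oz ÷ 190 g/cup ≈ 0.9 cup
quinoa: (2 tbsp + 2 tsp = 8/3 tbsp) × 7/3 ÷ 16 tbsp/cup × 170 g/cup ≈ 66.1 g
vegetable broth: 4 tbsp × 7/3 ÷ 16 tbsp/cup × 240 g/cup = 140.0 g
stewing beef: 2.5 kg × 7/3 × 1000 g/kg ÷ 28.35 g/oz ≈ 205.8 oz

basmati rice: 0.9 cup; quinoa: 66.1 g; vegetable broth: 140.0 g; stewing beef: 205.8 oz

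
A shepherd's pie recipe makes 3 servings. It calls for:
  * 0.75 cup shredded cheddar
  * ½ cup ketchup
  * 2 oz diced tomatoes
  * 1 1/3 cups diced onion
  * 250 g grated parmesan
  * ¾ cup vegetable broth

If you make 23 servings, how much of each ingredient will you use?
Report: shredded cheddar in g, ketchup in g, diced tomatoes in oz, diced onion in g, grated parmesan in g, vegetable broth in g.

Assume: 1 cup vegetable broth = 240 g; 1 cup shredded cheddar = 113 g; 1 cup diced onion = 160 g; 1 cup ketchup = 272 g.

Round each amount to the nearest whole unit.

Scaling factor: 23/3.
shredded cheddar: 0.75 cup × 23/3 × 113 g/cup ≈ 650 g
ketchup: 0.5 cup × 23/3 × 272 g/cup ≈ 1043 g
diced tomatoes: 2 oz × 23/3 ≈ 15 oz
diced onion: 4/3 cup × 23/3 × 160 g/cup ≈ 1636 g
grated parmesan: 250 g × 23/3 ≈ 1917 g
vegetable broth: 0.75 cup × 23/3 × 240 g/cup = 1380 g

shredded cheddar: 650 g; ketchup: 1043 g; diced tomatoes: 15 oz; diced onion: 1636 g; grated parmesan: 1917 g; vegetable broth: 1380 g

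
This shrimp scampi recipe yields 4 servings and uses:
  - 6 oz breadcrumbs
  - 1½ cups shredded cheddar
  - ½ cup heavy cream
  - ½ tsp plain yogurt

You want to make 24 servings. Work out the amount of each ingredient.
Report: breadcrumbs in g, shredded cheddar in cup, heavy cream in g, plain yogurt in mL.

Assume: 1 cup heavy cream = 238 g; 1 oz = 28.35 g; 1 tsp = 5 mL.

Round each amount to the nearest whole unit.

Scaling factor: 24/4 = 6.
breadcrumbs: 6 oz × 6 × 28.35 g/oz ≈ 1021 g
shredded cheddar: 1.5 cup × 6 = 9 cup
heavy cream: 0.5 cup × 6 × 238 g/cup = 714 g
plain yogurt: 0.5 tsp × 6 × 5 mL/tsp = 15 mL

breadcrumbs: 1021 g; shredded cheddar: 9 cup; heavy cream: 714 g; plain yogurt: 15 mL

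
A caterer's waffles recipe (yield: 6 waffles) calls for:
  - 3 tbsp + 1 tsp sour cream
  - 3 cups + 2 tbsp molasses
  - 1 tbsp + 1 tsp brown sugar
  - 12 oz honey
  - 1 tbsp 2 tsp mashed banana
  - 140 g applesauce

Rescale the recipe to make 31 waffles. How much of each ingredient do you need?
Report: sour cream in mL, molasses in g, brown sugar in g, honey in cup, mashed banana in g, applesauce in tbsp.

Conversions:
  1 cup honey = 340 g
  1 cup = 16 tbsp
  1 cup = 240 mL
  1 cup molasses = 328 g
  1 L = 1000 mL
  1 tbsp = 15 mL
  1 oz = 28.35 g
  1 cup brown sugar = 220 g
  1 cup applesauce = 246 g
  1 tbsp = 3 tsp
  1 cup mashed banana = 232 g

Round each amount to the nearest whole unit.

sour cream: 258 mL; molasses: 5296 g; brown sugar: 95 g; honey: 5 cup; mashed banana: 125 g; applesauce: 47 tbsp

Scaling factor: 31/6.
sour cream: (3 tbsp + 1 tsp = 10/3 tbsp) × 31/6 × 15 mL/tbsp ≈ 258 mL
molasses: (3 cup + 2 tbsp = 3.125 cup) × 31/6 × 328 g/cup ≈ 5296 g
brown sugar: (1 tbsp + 1 tsp = 4/3 tbsp) × 31/6 ÷ 16 tbsp/cup × 220 g/cup ≈ 95 g
honey: 12 oz × 31/6 × 28.35 g/oz ÷ 340 g/cup ≈ 5 cup
mashed banana: (1 tbsp + 2 tsp = 5/3 tbsp) × 31/6 ÷ 16 tbsp/cup × 232 g/cup ≈ 125 g
applesauce: 140 g × 31/6 ÷ 246 g/cup × 16 tbsp/cup ≈ 47 tbsp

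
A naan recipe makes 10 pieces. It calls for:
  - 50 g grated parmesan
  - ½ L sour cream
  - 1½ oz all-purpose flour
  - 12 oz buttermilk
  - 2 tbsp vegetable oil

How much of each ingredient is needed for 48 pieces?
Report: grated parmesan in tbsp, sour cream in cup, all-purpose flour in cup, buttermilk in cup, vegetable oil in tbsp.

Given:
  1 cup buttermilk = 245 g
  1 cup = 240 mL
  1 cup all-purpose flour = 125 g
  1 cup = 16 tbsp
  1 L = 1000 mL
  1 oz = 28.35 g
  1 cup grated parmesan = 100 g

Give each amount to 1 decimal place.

grated parmesan: 38.4 tbsp; sour cream: 10.0 cup; all-purpose flour: 1.6 cup; buttermilk: 6.7 cup; vegetable oil: 9.6 tbsp

Scaling factor: 48/10 = 24/5 = 4.8.
grated parmesan: 50 g × 24/5 ÷ 100 g/cup × 16 tbsp/cup = 38.4 tbsp
sour cream: 0.5 L × 24/5 × 1000 mL/L ÷ 240 mL/cup = 10.0 cup
all-purpose flour: 1.5 oz × 24/5 × 28.35 g/oz ÷ 125 g/cup ≈ 1.6 cup
buttermilk: 12 oz × 24/5 × 28.35 g/oz ÷ 245 g/cup ≈ 6.7 cup
vegetable oil: 2 tbsp × 24/5 = 9.6 tbsp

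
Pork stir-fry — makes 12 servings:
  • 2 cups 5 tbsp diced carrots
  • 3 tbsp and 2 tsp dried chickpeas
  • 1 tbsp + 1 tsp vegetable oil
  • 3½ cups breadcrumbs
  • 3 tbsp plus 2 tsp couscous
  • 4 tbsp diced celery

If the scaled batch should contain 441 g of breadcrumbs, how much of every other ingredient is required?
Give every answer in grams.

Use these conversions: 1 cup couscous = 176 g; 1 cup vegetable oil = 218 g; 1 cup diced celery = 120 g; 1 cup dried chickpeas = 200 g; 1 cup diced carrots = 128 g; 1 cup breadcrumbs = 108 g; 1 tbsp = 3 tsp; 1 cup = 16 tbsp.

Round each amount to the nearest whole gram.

diced carrots: 345 g; dried chickpeas: 53 g; vegetable oil: 21 g; couscous: 47 g; diced celery: 35 g

The original recipe has 378 g of breadcrumbs, so the scaling factor is 441 ÷ 378 = 7/6.
diced carrots: (2 cup + 5 tbsp = 2.3125 cup) × 7/6 × 128 g/cup ≈ 345 g
dried chickpeas: (3 tbsp + 2 tsp = 11/3 tbsp) × 7/6 ÷ 16 tbsp/cup × 200 g/cup ≈ 53 g
vegetable oil: (1 tbsp + 1 tsp = 4/3 tbsp) × 7/6 ÷ 16 tbsp/cup × 218 g/cup ≈ 21 g
couscous: (3 tbsp + 2 tsp = 11/3 tbsp) × 7/6 ÷ 16 tbsp/cup × 176 g/cup ≈ 47 g
diced celery: 4 tbsp × 7/6 ÷ 16 tbsp/cup × 120 g/cup = 35 g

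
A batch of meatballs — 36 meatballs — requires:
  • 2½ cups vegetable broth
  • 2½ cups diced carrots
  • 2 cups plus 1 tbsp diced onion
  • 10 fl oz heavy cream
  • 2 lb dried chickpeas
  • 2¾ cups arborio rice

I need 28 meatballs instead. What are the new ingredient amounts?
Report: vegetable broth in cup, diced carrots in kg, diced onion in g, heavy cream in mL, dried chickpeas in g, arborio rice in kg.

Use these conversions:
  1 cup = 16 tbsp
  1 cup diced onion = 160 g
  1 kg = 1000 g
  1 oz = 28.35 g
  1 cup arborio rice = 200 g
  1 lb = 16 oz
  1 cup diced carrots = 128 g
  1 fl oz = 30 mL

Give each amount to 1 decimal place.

Scaling factor: 28/36 = 7/9.
vegetable broth: 2.5 cup × 7/9 ≈ 1.9 cup
diced carrots: 2.5 cup × 7/9 × 128 g/cup ÷ 1000 g/kg ≈ 0.2 kg
diced onion: (2 cup + 1 tbsp = 2.0625 cup) × 7/9 × 160 g/cup ≈ 256.7 g
heavy cream: 10 fl oz × 7/9 × 30 mL/fl oz ≈ 233.3 mL
dried chickpeas: 2 lb × 7/9 × 16 oz/lb × 28.35 g/oz = 705.6 g
arborio rice: 2.75 cup × 7/9 × 200 g/cup ÷ 1000 g/kg ≈ 0.4 kg

vegetable broth: 1.9 cup; diced carrots: 0.2 kg; diced onion: 256.7 g; heavy cream: 233.3 mL; dried chickpeas: 705.6 g; arborio rice: 0.4 kg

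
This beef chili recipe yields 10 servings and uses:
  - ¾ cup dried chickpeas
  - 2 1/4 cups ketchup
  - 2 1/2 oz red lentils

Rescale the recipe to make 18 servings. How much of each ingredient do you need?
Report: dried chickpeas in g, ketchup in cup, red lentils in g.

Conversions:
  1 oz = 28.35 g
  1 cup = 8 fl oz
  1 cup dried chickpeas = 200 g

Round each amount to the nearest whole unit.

Scaling factor: 18/10 = 9/5 = 1.8.
dried chickpeas: 0.75 cup × 9/5 × 200 g/cup = 270 g
ketchup: 2.25 cup × 9/5 ≈ 4 cup
red lentils: 2.5 oz × 9/5 × 28.35 g/oz ≈ 128 g

dried chickpeas: 270 g; ketchup: 4 cup; red lentils: 128 g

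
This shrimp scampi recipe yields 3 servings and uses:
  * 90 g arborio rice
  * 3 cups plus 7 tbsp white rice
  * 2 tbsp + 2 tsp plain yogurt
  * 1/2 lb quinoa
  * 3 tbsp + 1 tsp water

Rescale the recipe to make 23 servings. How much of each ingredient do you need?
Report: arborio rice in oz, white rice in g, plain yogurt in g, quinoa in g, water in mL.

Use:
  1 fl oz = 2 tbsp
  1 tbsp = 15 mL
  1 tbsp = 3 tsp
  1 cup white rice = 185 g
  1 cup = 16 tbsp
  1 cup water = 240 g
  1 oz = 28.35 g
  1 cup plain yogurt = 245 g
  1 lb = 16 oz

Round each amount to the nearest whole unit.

arborio rice: 24 oz; white rice: 4876 g; plain yogurt: 313 g; quinoa: 1739 g; water: 383 mL

Scaling factor: 23/3.
arborio rice: 90 g × 23/3 ÷ 28.35 g/oz ≈ 24 oz
white rice: (3 cup + 7 tbsp = 3.4375 cup) × 23/3 × 185 g/cup ≈ 4876 g
plain yogurt: (2 tbsp + 2 tsp = 8/3 tbsp) × 23/3 ÷ 16 tbsp/cup × 245 g/cup ≈ 313 g
quinoa: 0.5 lb × 23/3 × 16 oz/lb × 28.35 g/oz ≈ 1739 g
water: (3 tbsp + 1 tsp = 10/3 tbsp) × 23/3 × 15 mL/tbsp ≈ 383 mL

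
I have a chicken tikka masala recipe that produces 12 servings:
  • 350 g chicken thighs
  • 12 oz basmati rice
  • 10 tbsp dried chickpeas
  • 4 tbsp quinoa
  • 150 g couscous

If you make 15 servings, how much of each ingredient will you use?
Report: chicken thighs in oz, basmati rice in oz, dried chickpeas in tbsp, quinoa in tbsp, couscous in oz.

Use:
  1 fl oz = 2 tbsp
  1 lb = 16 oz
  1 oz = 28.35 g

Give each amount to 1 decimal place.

Scaling factor: 15/12 = 5/4 = 1.25.
chicken thighs: 350 g × 5/4 ÷ 28.35 g/oz ≈ 15.4 oz
basmati rice: 12 oz × 5/4 = 15.0 oz
dried chickpeas: 10 tbsp × 5/4 = 12.5 tbsp
quinoa: 4 tbsp × 5/4 = 5.0 tbsp
couscous: 150 g × 5/4 ÷ 28.35 g/oz ≈ 6.6 oz

chicken thighs: 15.4 oz; basmati rice: 15.0 oz; dried chickpeas: 12.5 tbsp; quinoa: 5.0 tbsp; couscous: 6.6 oz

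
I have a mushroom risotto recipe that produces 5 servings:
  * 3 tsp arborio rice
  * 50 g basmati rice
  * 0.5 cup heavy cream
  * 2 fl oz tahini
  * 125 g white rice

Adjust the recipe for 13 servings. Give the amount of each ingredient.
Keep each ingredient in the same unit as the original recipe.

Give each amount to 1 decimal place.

arborio rice: 7.8 tsp; basmati rice: 130.0 g; heavy cream: 1.3 cup; tahini: 5.2 fl oz; white rice: 325.0 g

Scaling factor: 13/5 = 2.6.
arborio rice: 3 tsp × 13/5 = 7.8 tsp
basmati rice: 50 g × 13/5 = 130.0 g
heavy cream: 0.5 cup × 13/5 = 1.3 cup
tahini: 2 fl oz × 13/5 = 5.2 fl oz
white rice: 125 g × 13/5 = 325.0 g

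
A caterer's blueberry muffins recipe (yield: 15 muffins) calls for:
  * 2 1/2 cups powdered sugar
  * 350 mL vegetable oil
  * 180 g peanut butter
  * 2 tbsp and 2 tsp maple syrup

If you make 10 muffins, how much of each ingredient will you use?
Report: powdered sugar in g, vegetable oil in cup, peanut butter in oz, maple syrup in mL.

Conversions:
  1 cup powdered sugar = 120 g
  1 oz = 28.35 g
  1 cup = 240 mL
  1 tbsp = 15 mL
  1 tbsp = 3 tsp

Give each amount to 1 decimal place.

powdered sugar: 200.0 g; vegetable oil: 1.0 cup; peanut butter: 4.2 oz; maple syrup: 26.7 mL

Scaling factor: 10/15 = 2/3.
powdered sugar: 2.5 cup × 2/3 × 120 g/cup = 200.0 g
vegetable oil: 350 mL × 2/3 ÷ 240 mL/cup ≈ 1.0 cup
peanut butter: 180 g × 2/3 ÷ 28.35 g/oz ≈ 4.2 oz
maple syrup: (2 tbsp + 2 tsp = 8/3 tbsp) × 2/3 × 15 mL/tbsp ≈ 26.7 mL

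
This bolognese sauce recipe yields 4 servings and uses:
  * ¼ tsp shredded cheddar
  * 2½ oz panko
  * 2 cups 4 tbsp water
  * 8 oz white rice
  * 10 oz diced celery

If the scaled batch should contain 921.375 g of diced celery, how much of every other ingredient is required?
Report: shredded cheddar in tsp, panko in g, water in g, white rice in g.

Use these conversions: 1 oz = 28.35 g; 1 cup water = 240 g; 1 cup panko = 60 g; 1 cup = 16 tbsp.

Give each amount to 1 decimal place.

The original recipe has 283.5 g of diced celery, so the scaling factor is 921.375 ÷ 283.5 = 13/4 = 3.25.
shredded cheddar: 0.25 tsp × 13/4 ≈ 0.8 tsp
panko: 2.5 oz × 13/4 × 28.35 g/oz ≈ 230.3 g
water: (2 cup + 4 tbsp = 2.25 cup) × 13/4 × 240 g/cup = 1755.0 g
white rice: 8 oz × 13/4 × 28.35 g/oz = 737.1 g

shredded cheddar: 0.8 tsp; panko: 230.3 g; water: 1755.0 g; white rice: 737.1 g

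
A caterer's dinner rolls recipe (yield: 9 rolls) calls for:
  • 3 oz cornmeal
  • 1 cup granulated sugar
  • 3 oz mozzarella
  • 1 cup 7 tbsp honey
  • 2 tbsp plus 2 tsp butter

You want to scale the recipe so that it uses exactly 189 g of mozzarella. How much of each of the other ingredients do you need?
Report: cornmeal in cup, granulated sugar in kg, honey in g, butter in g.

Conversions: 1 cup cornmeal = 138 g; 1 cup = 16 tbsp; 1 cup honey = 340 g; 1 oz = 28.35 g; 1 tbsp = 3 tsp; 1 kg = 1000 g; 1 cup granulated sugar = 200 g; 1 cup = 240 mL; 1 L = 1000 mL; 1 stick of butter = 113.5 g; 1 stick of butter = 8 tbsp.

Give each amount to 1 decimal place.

The original recipe has 85.05 g of mozzarella, so the scaling factor is 189 ÷ 85.05 = 20/9.
cornmeal: 3 oz × 20/9 × 28.35 g/oz ÷ 138 g/cup ≈ 1.4 cup
granulated sugar: 1 cup × 20/9 × 200 g/cup ÷ 1000 g/kg ≈ 0.4 kg
honey: (1 cup + 7 tbsp = 1.4375 cup) × 20/9 × 340 g/cup ≈ 1086.1 g
butter: (2 tbsp + 2 tsp = 8/3 tbsp) × 20/9 ÷ 8 tbsp/stick × 113.5 g/stick ≈ 84.1 g

cornmeal: 1.4 cup; granulated sugar: 0.4 kg; honey: 1086.1 g; butter: 84.1 g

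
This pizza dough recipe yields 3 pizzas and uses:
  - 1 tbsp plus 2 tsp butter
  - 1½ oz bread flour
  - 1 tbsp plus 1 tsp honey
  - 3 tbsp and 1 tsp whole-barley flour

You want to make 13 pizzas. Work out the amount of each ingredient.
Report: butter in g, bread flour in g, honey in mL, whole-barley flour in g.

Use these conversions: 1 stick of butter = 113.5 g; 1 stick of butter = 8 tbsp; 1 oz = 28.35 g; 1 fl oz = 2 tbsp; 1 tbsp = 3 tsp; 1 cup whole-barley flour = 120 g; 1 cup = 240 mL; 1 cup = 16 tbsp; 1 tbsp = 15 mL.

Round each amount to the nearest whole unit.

butter: 102 g; bread flour: 184 g; honey: 87 mL; whole-barley flour: 108 g

Scaling factor: 13/3.
butter: (1 tbsp + 2 tsp = 5/3 tbsp) × 13/3 ÷ 8 tbsp/stick × 113.5 g/stick ≈ 102 g
bread flour: 1.5 oz × 13/3 × 28.35 g/oz ≈ 184 g
honey: (1 tbsp + 1 tsp = 4/3 tbsp) × 13/3 × 15 mL/tbsp ≈ 87 mL
whole-barley flour: (3 tbsp + 1 tsp = 10/3 tbsp) × 13/3 ÷ 16 tbsp/cup × 120 g/cup ≈ 108 g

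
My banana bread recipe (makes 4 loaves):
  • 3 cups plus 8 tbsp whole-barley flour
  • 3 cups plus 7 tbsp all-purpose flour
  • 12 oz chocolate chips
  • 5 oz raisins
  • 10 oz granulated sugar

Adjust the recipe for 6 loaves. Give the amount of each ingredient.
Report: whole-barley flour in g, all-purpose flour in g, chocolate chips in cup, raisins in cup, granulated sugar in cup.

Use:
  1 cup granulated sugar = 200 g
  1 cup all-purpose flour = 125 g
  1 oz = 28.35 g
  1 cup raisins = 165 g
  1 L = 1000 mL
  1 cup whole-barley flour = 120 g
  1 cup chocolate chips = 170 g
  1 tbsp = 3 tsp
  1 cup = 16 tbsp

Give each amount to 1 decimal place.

Scaling factor: 6/4 = 3/2 = 1.5.
whole-barley flour: (3 cup + 8 tbsp = 3.5 cup) × 3/2 × 120 g/cup = 630.0 g
all-purpose flour: (3 cup + 7 tbsp = 3.4375 cup) × 3/2 × 125 g/cup ≈ 644.5 g
chocolate chips: 12 oz × 3/2 × 28.35 g/oz ÷ 170 g/cup ≈ 3.0 cup
raisins: 5 oz × 3/2 × 28.35 g/oz ÷ 165 g/cup ≈ 1.3 cup
granulated sugar: 10 oz × 3/2 × 28.35 g/oz ÷ 200 g/cup ≈ 2.1 cup

whole-barley flour: 630.0 g; all-purpose flour: 644.5 g; chocolate chips: 3.0 cup; raisins: 1.3 cup; granulated sugar: 2.1 cup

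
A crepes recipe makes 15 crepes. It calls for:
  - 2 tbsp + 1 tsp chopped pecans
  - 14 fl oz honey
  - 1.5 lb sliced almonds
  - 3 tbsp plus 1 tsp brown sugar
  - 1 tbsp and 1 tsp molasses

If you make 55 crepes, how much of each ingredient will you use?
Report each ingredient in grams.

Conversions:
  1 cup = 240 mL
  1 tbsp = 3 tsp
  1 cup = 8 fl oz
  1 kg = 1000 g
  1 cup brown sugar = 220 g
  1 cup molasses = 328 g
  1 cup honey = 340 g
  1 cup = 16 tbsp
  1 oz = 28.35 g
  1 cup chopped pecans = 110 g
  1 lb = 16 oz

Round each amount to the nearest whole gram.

chopped pecans: 59 g; honey: 2182 g; sliced almonds: 2495 g; brown sugar: 168 g; molasses: 100 g

Scaling factor: 55/15 = 11/3.
chopped pecans: (2 tbsp + 1 tsp = 7/3 tbsp) × 11/3 ÷ 16 tbsp/cup × 110 g/cup ≈ 59 g
honey: 14 fl oz × 11/3 ÷ 8 fl oz/cup × 340 g/cup ≈ 2182 g
sliced almonds: 1.5 lb × 11/3 × 16 oz/lb × 28.35 g/oz ≈ 2495 g
brown sugar: (3 tbsp + 1 tsp = 10/3 tbsp) × 11/3 ÷ 16 tbsp/cup × 220 g/cup ≈ 168 g
molasses: (1 tbsp + 1 tsp = 4/3 tbsp) × 11/3 ÷ 16 tbsp/cup × 328 g/cup ≈ 100 g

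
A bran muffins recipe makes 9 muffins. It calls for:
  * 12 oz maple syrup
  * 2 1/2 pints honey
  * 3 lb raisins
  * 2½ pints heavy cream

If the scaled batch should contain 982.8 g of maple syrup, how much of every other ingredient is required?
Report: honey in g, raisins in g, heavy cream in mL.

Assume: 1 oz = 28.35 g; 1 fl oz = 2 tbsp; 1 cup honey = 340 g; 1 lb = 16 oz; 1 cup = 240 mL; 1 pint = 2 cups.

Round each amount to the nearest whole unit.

The original recipe has 340.2 g of maple syrup, so the scaling factor is 982.8 ÷ 340.2 = 26/9.
honey: 2.5 pint × 26/9 × 2 cup/pint × 340 g/cup ≈ 4911 g
raisins: 3 lb × 26/9 × 16 oz/lb × 28.35 g/oz ≈ 3931 g
heavy cream: 2.5 pint × 26/9 × 2 cup/pint × 240 mL/cup ≈ 3467 mL

honey: 4911 g; raisins: 3931 g; heavy cream: 3467 mL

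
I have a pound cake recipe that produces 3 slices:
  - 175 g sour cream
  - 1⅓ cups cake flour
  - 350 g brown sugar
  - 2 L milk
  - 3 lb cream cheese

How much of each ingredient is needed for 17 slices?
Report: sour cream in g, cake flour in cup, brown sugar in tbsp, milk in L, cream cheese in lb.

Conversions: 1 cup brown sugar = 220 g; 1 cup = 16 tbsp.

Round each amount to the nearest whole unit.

sour cream: 992 g; cake flour: 8 cup; brown sugar: 144 tbsp; milk: 11 L; cream cheese: 17 lb

Scaling factor: 17/3.
sour cream: 175 g × 17/3 ≈ 992 g
cake flour: 4/3 cup × 17/3 ≈ 8 cup
brown sugar: 350 g × 17/3 ÷ 220 g/cup × 16 tbsp/cup ≈ 144 tbsp
milk: 2 L × 17/3 ≈ 11 L
cream cheese: 3 lb × 17/3 = 17 lb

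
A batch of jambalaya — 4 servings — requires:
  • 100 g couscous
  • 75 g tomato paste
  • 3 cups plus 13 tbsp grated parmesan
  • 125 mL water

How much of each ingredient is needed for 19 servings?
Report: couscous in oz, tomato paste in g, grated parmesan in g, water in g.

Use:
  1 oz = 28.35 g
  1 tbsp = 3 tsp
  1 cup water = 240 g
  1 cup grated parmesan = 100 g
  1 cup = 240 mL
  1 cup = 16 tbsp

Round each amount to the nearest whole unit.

Scaling factor: 19/4 = 4.75.
couscous: 100 g × 19/4 ÷ 28.35 g/oz ≈ 17 oz
tomato paste: 75 g × 19/4 ≈ 356 g
grated parmesan: (3 cup + 13 tbsp = 3.8125 cup) × 19/4 × 100 g/cup ≈ 1811 g
water: 125 mL × 19/4 ÷ 240 mL/cup × 240 g/cup ≈ 594 g

couscous: 17 oz; tomato paste: 356 g; grated parmesan: 1811 g; water: 594 g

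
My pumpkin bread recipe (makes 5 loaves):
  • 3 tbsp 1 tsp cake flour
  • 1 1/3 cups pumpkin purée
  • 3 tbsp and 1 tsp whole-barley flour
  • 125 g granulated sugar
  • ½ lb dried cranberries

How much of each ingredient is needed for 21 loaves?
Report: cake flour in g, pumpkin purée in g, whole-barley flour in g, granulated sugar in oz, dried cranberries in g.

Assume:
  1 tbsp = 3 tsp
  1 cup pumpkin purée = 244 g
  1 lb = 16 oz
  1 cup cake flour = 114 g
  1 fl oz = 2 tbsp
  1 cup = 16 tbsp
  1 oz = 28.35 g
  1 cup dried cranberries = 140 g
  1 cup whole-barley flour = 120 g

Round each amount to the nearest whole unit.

cake flour: 100 g; pumpkin purée: 1366 g; whole-barley flour: 105 g; granulated sugar: 19 oz; dried cranberries: 953 g

Scaling factor: 21/5 = 4.2.
cake flour: (3 tbsp + 1 tsp = 10/3 tbsp) × 21/5 ÷ 16 tbsp/cup × 114 g/cup ≈ 100 g
pumpkin purée: 4/3 cup × 21/5 × 244 g/cup ≈ 1366 g
whole-barley flour: (3 tbsp + 1 tsp = 10/3 tbsp) × 21/5 ÷ 16 tbsp/cup × 120 g/cup = 105 g
granulated sugar: 125 g × 21/5 ÷ 28.35 g/oz ≈ 19 oz
dried cranberries: 0.5 lb × 21/5 × 16 oz/lb × 28.35 g/oz ≈ 953 g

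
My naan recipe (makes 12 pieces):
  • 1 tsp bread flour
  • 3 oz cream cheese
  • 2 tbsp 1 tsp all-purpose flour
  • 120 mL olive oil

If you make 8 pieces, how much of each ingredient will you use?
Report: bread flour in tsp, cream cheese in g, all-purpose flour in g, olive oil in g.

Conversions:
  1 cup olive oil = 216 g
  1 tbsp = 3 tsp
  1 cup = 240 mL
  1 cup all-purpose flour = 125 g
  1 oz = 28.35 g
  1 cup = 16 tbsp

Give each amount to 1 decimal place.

bread flour: 0.7 tsp; cream cheese: 56.7 g; all-purpose flour: 12.2 g; olive oil: 72.0 g

Scaling factor: 8/12 = 2/3.
bread flour: 1 tsp × 2/3 ≈ 0.7 tsp
cream cheese: 3 oz × 2/3 × 28.35 g/oz = 56.7 g
all-purpose flour: (2 tbsp + 1 tsp = 7/3 tbsp) × 2/3 ÷ 16 tbsp/cup × 125 g/cup ≈ 12.2 g
olive oil: 120 mL × 2/3 ÷ 240 mL/cup × 216 g/cup = 72.0 g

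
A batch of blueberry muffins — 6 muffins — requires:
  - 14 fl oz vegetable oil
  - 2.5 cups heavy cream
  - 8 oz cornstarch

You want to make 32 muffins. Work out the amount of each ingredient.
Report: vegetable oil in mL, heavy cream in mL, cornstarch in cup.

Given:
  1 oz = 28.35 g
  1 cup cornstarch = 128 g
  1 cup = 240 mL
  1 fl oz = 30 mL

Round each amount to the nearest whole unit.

Scaling factor: 32/6 = 16/3.
vegetable oil: 14 fl oz × 16/3 × 30 mL/fl oz = 2240 mL
heavy cream: 2.5 cup × 16/3 × 240 mL/cup = 3200 mL
cornstarch: 8 oz × 16/3 × 28.35 g/oz ÷ 128 g/cup ≈ 9 cup

vegetable oil: 2240 mL; heavy cream: 3200 mL; cornstarch: 9 cup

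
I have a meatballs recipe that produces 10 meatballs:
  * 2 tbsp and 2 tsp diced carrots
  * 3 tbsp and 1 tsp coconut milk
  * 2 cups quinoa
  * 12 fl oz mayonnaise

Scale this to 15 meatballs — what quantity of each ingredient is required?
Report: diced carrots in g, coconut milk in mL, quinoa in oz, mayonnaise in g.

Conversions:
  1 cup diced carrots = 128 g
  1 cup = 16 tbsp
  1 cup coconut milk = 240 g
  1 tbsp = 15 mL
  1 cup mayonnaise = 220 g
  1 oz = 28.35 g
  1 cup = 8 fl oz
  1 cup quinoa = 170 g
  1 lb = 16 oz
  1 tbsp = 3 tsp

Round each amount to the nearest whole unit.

Scaling factor: 15/10 = 3/2 = 1.5.
diced carrots: (2 tbsp + 2 tsp = 8/3 tbsp) × 3/2 ÷ 16 tbsp/cup × 128 g/cup = 32 g
coconut milk: (3 tbsp + 1 tsp = 10/3 tbsp) × 3/2 × 15 mL/tbsp = 75 mL
quinoa: 2 cup × 3/2 × 170 g/cup ÷ 28.35 g/oz ≈ 18 oz
mayonnaise: 12 fl oz × 3/2 ÷ 8 fl oz/cup × 220 g/cup = 495 g

diced carrots: 32 g; coconut milk: 75 mL; quinoa: 18 oz; mayonnaise: 495 g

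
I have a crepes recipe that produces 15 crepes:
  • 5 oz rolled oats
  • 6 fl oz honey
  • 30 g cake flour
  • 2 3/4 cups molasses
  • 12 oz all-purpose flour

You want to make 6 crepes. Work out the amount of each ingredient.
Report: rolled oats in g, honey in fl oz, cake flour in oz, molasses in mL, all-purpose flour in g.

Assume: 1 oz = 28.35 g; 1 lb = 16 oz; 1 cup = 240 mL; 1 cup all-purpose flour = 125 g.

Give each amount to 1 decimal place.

Scaling factor: 6/15 = 2/5 = 0.4.
rolled oats: 5 oz × 2/5 × 28.35 g/oz = 56.7 g
honey: 6 fl oz × 2/5 = 2.4 fl oz
cake flour: 30 g × 2/5 ÷ 28.35 g/oz ≈ 0.4 oz
molasses: 2.75 cup × 2/5 × 240 mL/cup = 264.0 mL
all-purpose flour: 12 oz × 2/5 × 28.35 g/oz ≈ 136.1 g

rolled oats: 56.7 g; honey: 2.4 fl oz; cake flour: 0.4 oz; molasses: 264.0 mL; all-purpose flour: 136.1 g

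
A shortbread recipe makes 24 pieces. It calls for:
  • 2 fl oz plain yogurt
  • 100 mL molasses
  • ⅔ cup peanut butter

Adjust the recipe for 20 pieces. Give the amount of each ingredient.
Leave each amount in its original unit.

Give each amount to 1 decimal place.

plain yogurt: 1.7 fl oz; molasses: 83.3 mL; peanut butter: 0.6 cup

Scaling factor: 20/24 = 5/6.
plain yogurt: 2 fl oz × 5/6 ≈ 1.7 fl oz
molasses: 100 mL × 5/6 ≈ 83.3 mL
peanut butter: 2/3 cup × 5/6 ≈ 0.6 cup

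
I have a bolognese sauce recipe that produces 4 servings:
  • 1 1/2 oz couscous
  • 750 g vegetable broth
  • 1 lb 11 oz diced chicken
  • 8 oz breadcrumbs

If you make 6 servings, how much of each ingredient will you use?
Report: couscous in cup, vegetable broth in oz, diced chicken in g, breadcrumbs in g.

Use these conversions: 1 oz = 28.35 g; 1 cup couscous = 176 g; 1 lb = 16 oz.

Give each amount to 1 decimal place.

couscous: 0.4 cup; vegetable broth: 39.7 oz; diced chicken: 1148.2 g; breadcrumbs: 340.2 g

Scaling factor: 6/4 = 3/2 = 1.5.
couscous: 1.5 oz × 3/2 × 28.35 g/oz ÷ 176 g/cup ≈ 0.4 cup
vegetable broth: 750 g × 3/2 ÷ 28.35 g/oz ≈ 39.7 oz
diced chicken: (1 lb + 11 oz = 1.6875 lb) × 3/2 × 16 oz/lb × 28.35 g/oz ≈ 1148.2 g
breadcrumbs: 8 oz × 3/2 × 28.35 g/oz = 340.2 g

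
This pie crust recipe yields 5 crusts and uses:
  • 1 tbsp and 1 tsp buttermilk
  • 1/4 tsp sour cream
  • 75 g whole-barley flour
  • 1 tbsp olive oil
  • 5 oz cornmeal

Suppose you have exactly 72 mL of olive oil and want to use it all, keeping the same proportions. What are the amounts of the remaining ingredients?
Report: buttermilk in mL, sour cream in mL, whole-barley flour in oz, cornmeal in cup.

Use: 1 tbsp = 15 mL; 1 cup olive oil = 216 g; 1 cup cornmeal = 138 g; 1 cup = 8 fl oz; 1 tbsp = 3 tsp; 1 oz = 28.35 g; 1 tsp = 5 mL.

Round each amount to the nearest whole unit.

The original recipe has 15 mL of olive oil, so the scaling factor is 72 ÷ 15 = 24/5 = 4.8.
buttermilk: (1 tbsp + 1 tsp = 4/3 tbsp) × 24/5 × 15 mL/tbsp = 96 mL
sour cream: 0.25 tsp × 24/5 × 5 mL/tsp = 6 mL
whole-barley flour: 75 g × 24/5 ÷ 28.35 g/oz ≈ 13 oz
cornmeal: 5 oz × 24/5 × 28.35 g/oz ÷ 138 g/cup ≈ 5 cup

buttermilk: 96 mL; sour cream: 6 mL; whole-barley flour: 13 oz; cornmeal: 5 cup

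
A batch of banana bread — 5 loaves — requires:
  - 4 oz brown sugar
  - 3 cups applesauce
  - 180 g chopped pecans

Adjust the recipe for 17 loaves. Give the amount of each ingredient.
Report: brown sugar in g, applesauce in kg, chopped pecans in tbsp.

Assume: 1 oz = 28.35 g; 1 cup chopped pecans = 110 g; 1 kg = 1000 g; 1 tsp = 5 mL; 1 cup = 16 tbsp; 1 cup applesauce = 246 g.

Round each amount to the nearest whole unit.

brown sugar: 386 g; applesauce: 3 kg; chopped pecans: 89 tbsp

Scaling factor: 17/5 = 3.4.
brown sugar: 4 oz × 17/5 × 28.35 g/oz ≈ 386 g
applesauce: 3 cup × 17/5 × 246 g/cup ÷ 1000 g/kg ≈ 3 kg
chopped pecans: 180 g × 17/5 ÷ 110 g/cup × 16 tbsp/cup ≈ 89 tbsp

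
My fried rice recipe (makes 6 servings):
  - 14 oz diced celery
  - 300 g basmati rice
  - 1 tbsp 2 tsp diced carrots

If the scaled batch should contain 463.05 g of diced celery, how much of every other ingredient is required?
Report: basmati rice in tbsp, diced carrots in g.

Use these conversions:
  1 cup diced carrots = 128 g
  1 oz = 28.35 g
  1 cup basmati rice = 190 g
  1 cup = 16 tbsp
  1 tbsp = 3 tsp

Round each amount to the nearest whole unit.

The original recipe has 396.9 g of diced celery, so the scaling factor is 463.05 ÷ 396.9 = 7/6.
basmati rice: 300 g × 7/6 ÷ 190 g/cup × 16 tbsp/cup ≈ 29 tbsp
diced carrots: (1 tbsp + 2 tsp = 5/3 tbsp) × 7/6 ÷ 16 tbsp/cup × 128 g/cup ≈ 16 g

basmati rice: 29 tbsp; diced carrots: 16 g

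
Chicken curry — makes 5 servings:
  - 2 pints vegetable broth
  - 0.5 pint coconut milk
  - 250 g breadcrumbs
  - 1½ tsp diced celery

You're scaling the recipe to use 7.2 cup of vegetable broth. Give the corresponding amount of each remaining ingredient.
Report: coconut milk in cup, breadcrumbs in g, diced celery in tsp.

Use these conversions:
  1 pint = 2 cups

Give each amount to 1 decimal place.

The original recipe has 4 cup of vegetable broth, so the scaling factor is 7.2 ÷ 4 = 9/5 = 1.8.
coconut milk: 0.5 pint × 9/5 × 2 cup/pint = 1.8 cup
breadcrumbs: 250 g × 9/5 = 450.0 g
diced celery: 1.5 tsp × 9/5 = 2.7 tsp

coconut milk: 1.8 cup; breadcrumbs: 450.0 g; diced celery: 2.7 tsp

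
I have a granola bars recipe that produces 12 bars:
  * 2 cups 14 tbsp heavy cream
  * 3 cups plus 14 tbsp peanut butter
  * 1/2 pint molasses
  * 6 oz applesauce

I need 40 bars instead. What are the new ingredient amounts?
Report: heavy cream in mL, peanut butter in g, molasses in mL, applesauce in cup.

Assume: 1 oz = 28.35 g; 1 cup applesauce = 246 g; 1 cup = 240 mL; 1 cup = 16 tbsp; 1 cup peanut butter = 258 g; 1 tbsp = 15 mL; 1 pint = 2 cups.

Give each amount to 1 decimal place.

Scaling factor: 40/12 = 10/3.
heavy cream: (2 cup + 14 tbsp = 2.875 cup) × 10/3 × 240 mL/cup = 2300.0 mL
peanut butter: (3 cup + 14 tbsp = 3.875 cup) × 10/3 × 258 g/cup = 3332.5 g
molasses: 0.5 pint × 10/3 × 2 cup/pint × 240 mL/cup = 800.0 mL
applesauce: 6 oz × 10/3 × 28.35 g/oz ÷ 246 g/cup ≈ 2.3 cup

heavy cream: 2300.0 mL; peanut butter: 3332.5 g; molasses: 800.0 mL; applesauce: 2.3 cup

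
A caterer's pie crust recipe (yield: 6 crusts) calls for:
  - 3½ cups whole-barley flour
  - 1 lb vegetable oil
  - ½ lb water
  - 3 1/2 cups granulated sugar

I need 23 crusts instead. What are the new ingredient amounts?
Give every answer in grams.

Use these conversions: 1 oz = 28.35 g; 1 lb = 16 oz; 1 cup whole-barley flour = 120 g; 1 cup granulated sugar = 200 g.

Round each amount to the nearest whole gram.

whole-barley flour: 1610 g; vegetable oil: 1739 g; water: 869 g; granulated sugar: 2683 g

Scaling factor: 23/6.
whole-barley flour: 3.5 cup × 23/6 × 120 g/cup = 1610 g
vegetable oil: 1 lb × 23/6 × 16 oz/lb × 28.35 g/oz ≈ 1739 g
water: 0.5 lb × 23/6 × 16 oz/lb × 28.35 g/oz ≈ 869 g
granulated sugar: 3.5 cup × 23/6 × 200 g/cup ≈ 2683 g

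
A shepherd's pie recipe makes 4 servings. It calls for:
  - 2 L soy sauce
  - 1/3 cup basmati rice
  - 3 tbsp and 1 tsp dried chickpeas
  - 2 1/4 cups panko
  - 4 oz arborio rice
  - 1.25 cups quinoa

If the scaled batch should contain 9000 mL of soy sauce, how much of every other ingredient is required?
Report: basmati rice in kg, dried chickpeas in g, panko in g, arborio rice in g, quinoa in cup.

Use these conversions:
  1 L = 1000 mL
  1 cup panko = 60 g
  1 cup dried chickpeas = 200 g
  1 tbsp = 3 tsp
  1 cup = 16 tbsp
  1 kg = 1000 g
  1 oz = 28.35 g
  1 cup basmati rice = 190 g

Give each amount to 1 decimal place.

The original recipe has 2000 mL of soy sauce, so the scaling factor is 9000 ÷ 2000 = 9/2 = 4.5.
basmati rice: 1/3 cup × 9/2 × 190 g/cup ÷ 1000 g/kg ≈ 0.3 kg
dried chickpeas: (3 tbsp + 1 tsp = 10/3 tbsp) × 9/2 ÷ 16 tbsp/cup × 200 g/cup = 187.5 g
panko: 2.25 cup × 9/2 × 60 g/cup = 607.5 g
arborio rice: 4 oz × 9/2 × 28.35 g/oz = 510.3 g
quinoa: 1.25 cup × 9/2 ≈ 5.6 cup

basmati rice: 0.3 kg; dried chickpeas: 187.5 g; panko: 607.5 g; arborio rice: 510.3 g; quinoa: 5.6 cup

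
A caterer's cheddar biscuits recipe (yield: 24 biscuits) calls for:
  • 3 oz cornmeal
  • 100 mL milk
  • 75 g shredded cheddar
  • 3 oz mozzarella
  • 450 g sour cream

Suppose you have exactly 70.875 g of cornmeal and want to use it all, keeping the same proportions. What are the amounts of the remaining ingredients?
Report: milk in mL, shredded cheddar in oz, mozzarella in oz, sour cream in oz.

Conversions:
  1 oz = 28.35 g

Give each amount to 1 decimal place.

The original recipe has 85.05 g of cornmeal, so the scaling factor is 70.875 ÷ 85.05 = 5/6.
milk: 100 mL × 5/6 ≈ 83.3 mL
shredded cheddar: 75 g × 5/6 ÷ 28.35 g/oz ≈ 2.2 oz
mozzarella: 3 oz × 5/6 = 2.5 oz
sour cream: 450 g × 5/6 ÷ 28.35 g/oz ≈ 13.2 oz

milk: 83.3 mL; shredded cheddar: 2.2 oz; mozzarella: 2.5 oz; sour cream: 13.2 oz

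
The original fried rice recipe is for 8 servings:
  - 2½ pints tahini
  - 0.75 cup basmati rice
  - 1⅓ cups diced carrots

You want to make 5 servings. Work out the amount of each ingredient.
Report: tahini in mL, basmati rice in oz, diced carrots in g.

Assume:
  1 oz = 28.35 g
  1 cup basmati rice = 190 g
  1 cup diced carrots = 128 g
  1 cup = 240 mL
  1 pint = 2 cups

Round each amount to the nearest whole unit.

tahini: 750 mL; basmati rice: 3 oz; diced carrots: 107 g

Scaling factor: 5/8 = 0.625.
tahini: 2.5 pint × 5/8 × 2 cup/pint × 240 mL/cup = 750 mL
basmati rice: 0.75 cup × 5/8 × 190 g/cup ÷ 28.35 g/oz ≈ 3 oz
diced carrots: 4/3 cup × 5/8 × 128 g/cup ≈ 107 g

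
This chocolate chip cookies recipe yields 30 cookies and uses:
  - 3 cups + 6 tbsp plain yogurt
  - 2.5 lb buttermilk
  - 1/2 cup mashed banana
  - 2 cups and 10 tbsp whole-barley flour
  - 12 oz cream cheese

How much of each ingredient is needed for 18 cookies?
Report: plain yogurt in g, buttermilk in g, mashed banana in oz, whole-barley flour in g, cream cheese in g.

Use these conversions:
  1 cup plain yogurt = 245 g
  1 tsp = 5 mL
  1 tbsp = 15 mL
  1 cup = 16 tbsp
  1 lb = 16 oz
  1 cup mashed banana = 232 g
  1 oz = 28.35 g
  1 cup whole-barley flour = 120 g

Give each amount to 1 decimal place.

Scaling factor: 18/30 = 3/5 = 0.6.
plain yogurt: (3 cup + 6 tbsp = 3.375 cup) × 3/5 × 245 g/cup ≈ 496.1 g
buttermilk: 2.5 lb × 3/5 × 16 oz/lb × 28.35 g/oz = 680.4 g
mashed banana: 0.5 cup × 3/5 × 232 g/cup ÷ 28.35 g/oz ≈ 2.5 oz
whole-barley flour: (2 cup + 10 tbsp = 2.625 cup) × 3/5 × 120 g/cup = 189.0 g
cream cheese: 12 oz × 3/5 × 28.35 g/oz ≈ 204.1 g

plain yogurt: 496.1 g; buttermilk: 680.4 g; mashed banana: 2.5 oz; whole-barley flour: 189.0 g; cream cheese: 204.1 g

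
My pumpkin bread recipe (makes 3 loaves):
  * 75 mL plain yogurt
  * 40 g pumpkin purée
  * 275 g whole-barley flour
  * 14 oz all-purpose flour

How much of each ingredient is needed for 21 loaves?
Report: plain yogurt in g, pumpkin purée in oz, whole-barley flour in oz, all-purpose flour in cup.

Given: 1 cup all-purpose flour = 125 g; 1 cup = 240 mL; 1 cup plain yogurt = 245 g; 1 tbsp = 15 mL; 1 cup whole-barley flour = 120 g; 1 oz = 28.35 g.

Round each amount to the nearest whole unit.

Scaling factor: 21/3 = 7.
plain yogurt: 75 mL × 7 ÷ 240 mL/cup × 245 g/cup ≈ 536 g
pumpkin purée: 40 g × 7 ÷ 28.35 g/oz ≈ 10 oz
whole-barley flour: 275 g × 7 ÷ 28.35 g/oz ≈ 68 oz
all-purpose flour: 14 oz × 7 × 28.35 g/oz ÷ 125 g/cup ≈ 22 cup

plain yogurt: 536 g; pumpkin purée: 10 oz; whole-barley flour: 68 oz; all-purpose flour: 22 cup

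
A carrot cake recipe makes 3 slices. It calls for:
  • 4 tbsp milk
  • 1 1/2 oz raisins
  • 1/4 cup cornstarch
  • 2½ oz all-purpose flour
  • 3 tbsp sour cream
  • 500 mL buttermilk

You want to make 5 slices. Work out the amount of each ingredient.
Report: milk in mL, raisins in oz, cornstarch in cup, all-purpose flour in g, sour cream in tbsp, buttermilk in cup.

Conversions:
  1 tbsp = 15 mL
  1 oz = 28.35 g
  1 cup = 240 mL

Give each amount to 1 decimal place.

milk: 100.0 mL; raisins: 2.5 oz; cornstarch: 0.4 cup; all-purpose flour: 118.1 g; sour cream: 5.0 tbsp; buttermilk: 3.5 cup

Scaling factor: 5/3.
milk: 4 tbsp × 5/3 × 15 mL/tbsp = 100.0 mL
raisins: 1.5 oz × 5/3 = 2.5 oz
cornstarch: 0.25 cup × 5/3 ≈ 0.4 cup
all-purpose flour: 2.5 oz × 5/3 × 28.35 g/oz ≈ 118.1 g
sour cream: 3 tbsp × 5/3 = 5.0 tbsp
buttermilk: 500 mL × 5/3 ÷ 240 mL/cup ≈ 3.5 cup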